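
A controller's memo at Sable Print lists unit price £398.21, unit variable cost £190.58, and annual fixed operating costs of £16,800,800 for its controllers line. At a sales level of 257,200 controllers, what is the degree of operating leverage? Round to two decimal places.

1.46

At 257,200 units, contribution = 257,200 × £207.63 = £53,402,436.00.
EBIT = £53,402,436.00 − £16,800,800 = £36,601,636.00.
So DOL = total CM / EBIT = £53,402,436.00 / £36,601,636.00 = 1.4590.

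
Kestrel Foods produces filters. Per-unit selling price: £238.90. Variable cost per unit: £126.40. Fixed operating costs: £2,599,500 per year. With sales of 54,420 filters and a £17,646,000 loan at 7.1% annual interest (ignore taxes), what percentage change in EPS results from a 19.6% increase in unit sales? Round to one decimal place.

At 54,420 units, contribution = 54,420 × £112.50 = £6,122,250.00.
Subtracting fixed costs: EBIT = £6,122,250.00 − £2,599,500 = £3,522,750.00.
After interest of £1,252,866.00, pre-tax earnings = £2,269,884.00.
Degree of combined leverage = contribution ÷ (EBIT − I) = £6,122,250.00 ÷ £2,269,884.00 = 2.6972.
%ΔEPS = DCL × %ΔSales = 2.6972 × +19.6% = +52.9%.

+52.9%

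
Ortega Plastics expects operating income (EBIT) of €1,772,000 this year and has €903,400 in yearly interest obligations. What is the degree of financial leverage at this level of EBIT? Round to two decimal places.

Interest = €903,400.00.
DFL = EBIT ÷ (EBIT − I) = €1,772,000 ÷ (€1,772,000 − €903,400.00) = €1,772,000 ÷ €868,600.00 = 2.0401.

2.04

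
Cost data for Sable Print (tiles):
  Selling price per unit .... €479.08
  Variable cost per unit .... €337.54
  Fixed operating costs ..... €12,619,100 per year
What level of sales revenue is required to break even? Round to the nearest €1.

€42,712,720

CM per unit = €479.08 − €337.54 = €141.54; CM ratio = €141.54 / €479.08 = 0.2954.
Break-even sales = FC ÷ CM ratio = €12,619,100 × €479.08 / €141.54 = €42,712,720.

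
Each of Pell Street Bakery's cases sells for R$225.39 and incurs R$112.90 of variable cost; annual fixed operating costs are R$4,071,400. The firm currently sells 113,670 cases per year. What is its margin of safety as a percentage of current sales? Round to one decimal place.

68.2%

Each unit contributes R$225.39 − R$112.90 = R$112.49. Break-even units = R$4,071,400 ÷ R$112.49 = 36,193.44; break-even revenue = 36,193.44 × R$225.39 = R$8,157,639.31.
Actual sales revenue = 113,670 × R$225.39 = R$25,620,081.30.
Margin of safety = (R$25,620,081.30 − R$8,157,639.31) ÷ R$25,620,081.30 = 68.2%.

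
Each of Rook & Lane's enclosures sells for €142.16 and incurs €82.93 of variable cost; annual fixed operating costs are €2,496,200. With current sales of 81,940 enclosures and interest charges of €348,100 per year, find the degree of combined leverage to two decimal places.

2.42

Total contribution margin = 81,940 × €59.23 = €4,853,306.20.
Operating income = contribution − fixed costs = €4,853,306.20 − €2,496,200 = €2,357,106.20. Interest = €348,100.00.
DOL = €4,853,306.20 ÷ €2,357,106.20 = 2.0590; DFL = €2,357,106.20 ÷ €2,009,006.20 = 1.1733.
Combined leverage = 2.0590 × 1.1733 = 2.4158.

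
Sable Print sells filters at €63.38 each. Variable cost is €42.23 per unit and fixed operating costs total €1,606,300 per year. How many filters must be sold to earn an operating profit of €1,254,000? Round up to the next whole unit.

135,239 filters

Unit CM = price − variable cost = €63.38 − €42.23 = €21.15.
Units = (FC + target) / CM = (€1,606,300 + €1,254,000) / €21.15 = 135,238.77, so 135,239 filters.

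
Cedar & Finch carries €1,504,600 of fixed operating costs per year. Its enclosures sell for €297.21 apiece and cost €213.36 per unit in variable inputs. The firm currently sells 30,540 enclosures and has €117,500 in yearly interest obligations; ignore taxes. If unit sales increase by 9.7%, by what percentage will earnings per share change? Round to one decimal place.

At 30,540 units, contribution = 30,540 × €83.85 = €2,560,779.00.
Operating income = contribution − fixed costs = €2,560,779.00 − €1,504,600 = €1,056,179.00.
After interest of €117,500.00, pre-tax earnings = €938,679.00.
Degree of combined leverage = contribution ÷ (EBIT − I) = €2,560,779.00 ÷ €938,679.00 = 2.7281.
EPS therefore changes by 2.7281 × (+9.7%) = +26.5%.

+26.5%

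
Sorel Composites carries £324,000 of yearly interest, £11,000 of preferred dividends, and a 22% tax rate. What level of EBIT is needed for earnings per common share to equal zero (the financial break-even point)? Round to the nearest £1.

Grossing the preferred dividend up to pre-tax terms: £11,000 / (1 − 0.22) = £14,102.56.
Financial break-even EBIT = interest + D_p ÷ (1 − t) = £324,000 + £14,102.56 = £338,102.56.

£338,103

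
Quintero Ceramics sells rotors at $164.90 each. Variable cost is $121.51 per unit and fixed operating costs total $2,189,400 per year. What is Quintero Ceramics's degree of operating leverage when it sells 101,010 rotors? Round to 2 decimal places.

Contribution at this volume is 101,010 × $43.39 = $4,382,823.90.
Operating income = contribution − fixed costs = $4,382,823.90 − $2,189,400 = $2,193,423.90.
DOL = contribution ÷ EBIT = $4,382,823.90 ÷ $2,193,423.90 = 1.9982.

2.00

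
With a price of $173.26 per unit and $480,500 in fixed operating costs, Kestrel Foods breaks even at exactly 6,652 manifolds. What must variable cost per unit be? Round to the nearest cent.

$101.03

At break-even, FC = Q × (P − VC), so P − VC = $480,500 ÷ 6,652 = $72.2339.
Hence VC = price − CM = $173.26 − $72.2339 = $101.03.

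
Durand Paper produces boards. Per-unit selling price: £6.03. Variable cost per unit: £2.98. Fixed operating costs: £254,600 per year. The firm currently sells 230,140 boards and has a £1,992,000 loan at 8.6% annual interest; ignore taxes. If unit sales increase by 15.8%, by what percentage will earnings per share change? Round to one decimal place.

At 230,140 units, contribution = 230,140 × £3.05 = £701,927.00.
Subtracting fixed costs: EBIT = £701,927.00 − £254,600 = £447,327.00.
After interest of £171,312.00, pre-tax earnings = £276,015.00.
Degree of combined leverage = contribution ÷ (EBIT − I) = £701,927.00 ÷ £276,015.00 = 2.5431.
EPS therefore changes by 2.5431 × (+15.8%) = +40.2%.

+40.2%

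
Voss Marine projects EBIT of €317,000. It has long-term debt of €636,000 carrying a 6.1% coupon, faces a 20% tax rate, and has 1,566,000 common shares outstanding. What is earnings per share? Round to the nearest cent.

€0.14

Interest = €38,796.00, so EBT = €317,000 − €38,796.00 = €278,204.00.
Net income = €278,204.00 × (1 − 0.20) = €222,563.20.
Per share: €222,563.20 / 1,566,000 shares = €0.14.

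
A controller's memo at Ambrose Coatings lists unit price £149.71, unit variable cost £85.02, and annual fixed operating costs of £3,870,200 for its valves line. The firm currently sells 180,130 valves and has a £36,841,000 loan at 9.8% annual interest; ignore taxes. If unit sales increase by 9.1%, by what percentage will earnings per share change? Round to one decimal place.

At 180,130 units, contribution = 180,130 × £64.69 = £11,652,609.70.
Operating income = contribution − fixed costs = £11,652,609.70 − £3,870,200 = £7,782,409.70.
Interest = £3,610,418.00, so EBIT − I = £4,171,991.70.
DCL = total CM / (EBIT − I) = £11,652,609.70 / £4,171,991.70 = 2.7931.
EPS therefore changes by 2.7931 × (+9.1%) = +25.4%.

+25.4%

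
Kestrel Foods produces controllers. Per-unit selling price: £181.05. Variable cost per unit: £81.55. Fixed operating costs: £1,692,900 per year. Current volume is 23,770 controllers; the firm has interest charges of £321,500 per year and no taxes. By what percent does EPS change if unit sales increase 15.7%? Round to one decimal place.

+105.9%

At 23,770 units, contribution = 23,770 × £99.50 = £2,365,115.00.
EBIT = £2,365,115.00 − £1,692,900 = £672,215.00.
After interest of £321,500.00, pre-tax earnings = £350,715.00.
Degree of combined leverage = contribution ÷ (EBIT − I) = £2,365,115.00 ÷ £350,715.00 = 6.7437.
%ΔEPS = DCL × %ΔSales = 6.7437 × +15.7% = +105.9%.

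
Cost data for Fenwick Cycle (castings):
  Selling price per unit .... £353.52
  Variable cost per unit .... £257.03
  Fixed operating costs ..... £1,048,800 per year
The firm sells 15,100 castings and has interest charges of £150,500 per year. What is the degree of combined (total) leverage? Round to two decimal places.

Total contribution margin = 15,100 × £96.49 = £1,456,999.00.
Subtracting fixed costs: EBIT = £1,456,999.00 − £1,048,800 = £408,199.00. Interest = £150,500.00.
DOL = £1,456,999.00 ÷ £408,199.00 = 3.5693; DFL = £408,199.00 ÷ £257,699.00 = 1.5840.
DCL = DOL × DFL = 3.5693 × 1.5840 = 5.6538.

5.65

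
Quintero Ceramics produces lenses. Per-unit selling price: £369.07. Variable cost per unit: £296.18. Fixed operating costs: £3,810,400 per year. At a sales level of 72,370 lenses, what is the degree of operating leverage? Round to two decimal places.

3.60

Contribution at this volume is 72,370 × £72.89 = £5,275,049.30.
Subtracting fixed costs: EBIT = £5,275,049.30 − £3,810,400 = £1,464,649.30.
So DOL = total CM / EBIT = £5,275,049.30 / £1,464,649.30 = 3.6016.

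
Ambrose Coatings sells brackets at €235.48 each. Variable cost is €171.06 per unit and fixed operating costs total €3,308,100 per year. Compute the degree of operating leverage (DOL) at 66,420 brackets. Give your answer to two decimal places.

Contribution at this volume is 66,420 × €64.42 = €4,278,776.40.
Operating income = contribution − fixed costs = €4,278,776.40 − €3,308,100 = €970,676.40.
Degree of operating leverage = €4,278,776.40 / €970,676.40 = 4.4080.

4.41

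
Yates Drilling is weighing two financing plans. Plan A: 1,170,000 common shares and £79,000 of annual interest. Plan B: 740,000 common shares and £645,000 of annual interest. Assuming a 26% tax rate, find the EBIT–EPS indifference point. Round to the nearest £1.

At indifference, (EBIT − 79,000)(1 − t)/1,170,000 = (EBIT − 645,000)(1 − t)/740,000.
The (1 − t) factor cancels: (EBIT − 79,000) × 740,000 = (EBIT − 645,000) × 1,170,000.
EBIT × (1,170,000 − 740,000) = 645,000 × 1,170,000 − 79,000 × 740,000 = 696,190,000,000, so EBIT = 696,190,000,000 ÷ 430,000 = 1,619,046.51.

£1,619,047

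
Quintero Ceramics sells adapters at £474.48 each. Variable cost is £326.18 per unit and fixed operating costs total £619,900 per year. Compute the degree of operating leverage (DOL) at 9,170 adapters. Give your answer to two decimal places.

1.84

At 9,170 units, contribution = 9,170 × £148.30 = £1,359,911.00.
EBIT = £1,359,911.00 − £619,900 = £740,011.00.
So DOL = total CM / EBIT = £1,359,911.00 / £740,011.00 = 1.8377.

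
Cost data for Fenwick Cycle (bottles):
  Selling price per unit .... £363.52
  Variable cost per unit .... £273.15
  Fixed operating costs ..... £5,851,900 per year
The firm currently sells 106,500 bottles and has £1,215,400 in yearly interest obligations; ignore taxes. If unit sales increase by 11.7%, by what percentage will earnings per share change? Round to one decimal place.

Total contribution margin = 106,500 × £90.37 = £9,624,405.00.
EBIT = £9,624,405.00 − £5,851,900 = £3,772,505.00.
Interest = £1,215,400.00, so EBIT − I = £2,557,105.00.
DCL = total CM / (EBIT − I) = £9,624,405.00 / £2,557,105.00 = 3.7638.
EPS therefore changes by 3.7638 × (+11.7%) = +44.0%.

+44.0%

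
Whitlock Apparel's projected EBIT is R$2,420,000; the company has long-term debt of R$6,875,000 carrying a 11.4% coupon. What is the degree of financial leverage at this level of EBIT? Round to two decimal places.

1.48

Annual interest charges come to R$783,750.00.
Degree of financial leverage = EBIT / (EBIT − interest) = R$2,420,000 / R$1,636,250.00 = 1.4790.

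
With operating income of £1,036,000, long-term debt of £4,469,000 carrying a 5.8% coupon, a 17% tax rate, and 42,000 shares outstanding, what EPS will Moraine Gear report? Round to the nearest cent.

£15.35

Pre-tax income = £1,036,000 − £259,202.00 = £776,798.00.
Net income = £776,798.00 × (1 − 0.17) = £644,742.34.
EPS = £644,742.34 ÷ 42,000 = £15.35.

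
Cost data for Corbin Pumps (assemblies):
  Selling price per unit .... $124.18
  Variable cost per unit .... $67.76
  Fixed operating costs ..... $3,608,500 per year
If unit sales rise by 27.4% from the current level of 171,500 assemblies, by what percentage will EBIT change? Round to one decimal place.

Contribution at this volume is 171,500 × $56.42 = $9,676,030.00.
Subtracting fixed costs: EBIT = $9,676,030.00 − $3,608,500 = $6,067,530.00.
DOL = contribution ÷ EBIT = $9,676,030.00 ÷ $6,067,530.00 = 1.5947.
So EBIT moves 1.5947 × (+27.4%) = +43.7%.

+43.7%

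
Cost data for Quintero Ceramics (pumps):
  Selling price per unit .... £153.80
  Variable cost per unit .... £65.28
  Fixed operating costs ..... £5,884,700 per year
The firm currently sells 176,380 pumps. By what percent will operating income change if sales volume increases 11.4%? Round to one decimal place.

+18.3%

At 176,380 units, contribution = 176,380 × £88.52 = £15,613,157.60.
EBIT = £15,613,157.60 − £5,884,700 = £9,728,457.60.
Degree of operating leverage = £15,613,157.60 / £9,728,457.60 = 1.6049.
So EBIT moves 1.6049 × (+11.4%) = +18.3%.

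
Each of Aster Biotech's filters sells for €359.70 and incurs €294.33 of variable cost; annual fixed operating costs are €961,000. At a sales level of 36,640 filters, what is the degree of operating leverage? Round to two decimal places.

1.67

Contribution at this volume is 36,640 × €65.37 = €2,395,156.80.
Operating income = contribution − fixed costs = €2,395,156.80 − €961,000 = €1,434,156.80.
DOL = contribution ÷ EBIT = €2,395,156.80 ÷ €1,434,156.80 = 1.6701.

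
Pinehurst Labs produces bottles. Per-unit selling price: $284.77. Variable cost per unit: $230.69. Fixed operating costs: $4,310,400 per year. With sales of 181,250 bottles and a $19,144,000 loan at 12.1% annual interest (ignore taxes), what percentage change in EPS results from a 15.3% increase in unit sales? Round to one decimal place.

At 181,250 units, contribution = 181,250 × $54.08 = $9,802,000.00.
Subtracting fixed costs: EBIT = $9,802,000.00 − $4,310,400 = $5,491,600.00.
Interest = $2,316,424.00, so EBIT − I = $3,175,176.00.
Degree of combined leverage = contribution ÷ (EBIT − I) = $9,802,000.00 ÷ $3,175,176.00 = 3.0871.
%ΔEPS = DCL × %ΔSales = 3.0871 × +15.3% = +47.2%.

+47.2%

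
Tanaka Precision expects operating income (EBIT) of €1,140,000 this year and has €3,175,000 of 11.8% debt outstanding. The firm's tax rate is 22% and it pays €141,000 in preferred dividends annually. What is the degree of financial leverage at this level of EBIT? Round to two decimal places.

Interest = €374,650.00.
Preferred dividends grossed up pre-tax: €141,000 / (1 − 0.22) = €180,769.23.
DFL = EBIT ÷ [EBIT − I − D_p/(1−t)] = €1,140,000 ÷ [€1,140,000 − €374,650.00 − €180,769.23] = €1,140,000 ÷ €584,580.77 = 1.9501.

1.95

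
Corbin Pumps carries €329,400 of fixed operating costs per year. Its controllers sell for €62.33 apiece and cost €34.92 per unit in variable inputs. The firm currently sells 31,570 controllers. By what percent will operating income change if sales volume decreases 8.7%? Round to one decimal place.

-14.0%

Contribution at this volume is 31,570 × €27.41 = €865,333.70.
Operating income = contribution − fixed costs = €865,333.70 − €329,400 = €535,933.70.
DOL = contribution ÷ EBIT = €865,333.70 ÷ €535,933.70 = 1.6146.
Operating income changes by 1.6146 × -8.7% = -14.0%.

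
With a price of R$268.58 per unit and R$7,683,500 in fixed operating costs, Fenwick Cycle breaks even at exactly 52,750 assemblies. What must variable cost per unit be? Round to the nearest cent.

At break-even, FC = Q × (P − VC), so P − VC = R$7,683,500 ÷ 52,750 = R$145.6588.
Hence VC = price − CM = R$268.58 − R$145.6588 = R$122.92.

R$122.92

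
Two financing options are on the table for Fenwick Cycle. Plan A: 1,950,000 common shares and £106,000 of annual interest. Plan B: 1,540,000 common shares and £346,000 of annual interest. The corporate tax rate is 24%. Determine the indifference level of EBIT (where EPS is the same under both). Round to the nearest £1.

Set EPS_A = EPS_B: (EBIT − £106,000)(1 − 0.24) ÷ 1,950,000 = (EBIT − £346,000)(1 − 0.24) ÷ 1,540,000.
Cancelling (1 − t) and cross-multiplying: 1,540,000·(EBIT − 106,000) = 1,950,000·(EBIT − 346,000).
EBIT × (1,950,000 − 1,540,000) = 346,000 × 1,950,000 − 106,000 × 1,540,000 = 511,460,000,000, so EBIT = 511,460,000,000 ÷ 410,000 = 1,247,463.41.

£1,247,463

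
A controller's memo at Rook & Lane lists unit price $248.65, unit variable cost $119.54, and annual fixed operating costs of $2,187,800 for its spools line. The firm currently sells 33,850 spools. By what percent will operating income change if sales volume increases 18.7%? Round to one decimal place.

+37.4%

Total contribution margin = 33,850 × $129.11 = $4,370,373.50.
Operating income = contribution − fixed costs = $4,370,373.50 − $2,187,800 = $2,182,573.50.
So DOL = total CM / EBIT = $4,370,373.50 / $2,182,573.50 = 2.0024.
Operating income changes by 2.0024 × +18.7% = +37.4%.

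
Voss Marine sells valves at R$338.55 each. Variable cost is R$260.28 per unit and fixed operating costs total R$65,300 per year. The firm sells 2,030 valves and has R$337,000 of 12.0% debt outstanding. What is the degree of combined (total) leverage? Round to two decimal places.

At 2,030 units, contribution = 2,030 × R$78.27 = R$158,888.10.
Operating income = contribution − fixed costs = R$158,888.10 − R$65,300 = R$93,588.10. Interest = R$40,440.00.
DOL = R$158,888.10 ÷ R$93,588.10 = 1.6977; DFL = R$93,588.10 ÷ R$53,148.10 = 1.7609.
Combined leverage = 1.6977 × 1.7609 = 2.9895.

2.99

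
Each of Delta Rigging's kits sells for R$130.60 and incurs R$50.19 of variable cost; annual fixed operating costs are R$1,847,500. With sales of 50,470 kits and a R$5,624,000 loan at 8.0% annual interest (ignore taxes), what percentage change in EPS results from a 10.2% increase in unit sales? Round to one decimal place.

+23.5%

Contribution at this volume is 50,470 × R$80.41 = R$4,058,292.70.
Operating income = contribution − fixed costs = R$4,058,292.70 − R$1,847,500 = R$2,210,792.70.
After interest of R$449,920.00, pre-tax earnings = R$1,760,872.70.
DCL = total CM / (EBIT − I) = R$4,058,292.70 / R$1,760,872.70 = 2.3047.
%ΔEPS = DCL × %ΔSales = 2.3047 × +10.2% = +23.5%.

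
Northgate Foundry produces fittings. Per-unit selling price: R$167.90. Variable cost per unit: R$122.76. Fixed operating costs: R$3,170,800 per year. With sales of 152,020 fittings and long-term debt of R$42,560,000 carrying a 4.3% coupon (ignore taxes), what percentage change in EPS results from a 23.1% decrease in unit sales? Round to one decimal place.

-85.2%

Contribution at this volume is 152,020 × R$45.14 = R$6,862,182.80.
EBIT = R$6,862,182.80 − R$3,170,800 = R$3,691,382.80.
Interest = R$1,830,080.00, so EBIT − I = R$1,861,302.80.
DCL = total CM / (EBIT − I) = R$6,862,182.80 / R$1,861,302.80 = 3.6868.
%ΔEPS = DCL × %ΔSales = 3.6868 × -23.1% = -85.2%.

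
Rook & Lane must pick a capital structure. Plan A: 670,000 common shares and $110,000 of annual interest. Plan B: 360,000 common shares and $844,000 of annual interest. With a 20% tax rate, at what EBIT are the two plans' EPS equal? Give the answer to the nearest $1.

Set EPS_A = EPS_B: (EBIT − $110,000)(1 − 0.20) ÷ 670,000 = (EBIT − $844,000)(1 − 0.20) ÷ 360,000.
Cancelling (1 − t) and cross-multiplying: 360,000·(EBIT − 110,000) = 670,000·(EBIT − 844,000).
Solving, EBIT = (844,000·670,000 − 110,000·360,000) / (670,000 − 360,000) = 525,880,000,000 / 310,000 = 1,696,387.10.

$1,696,387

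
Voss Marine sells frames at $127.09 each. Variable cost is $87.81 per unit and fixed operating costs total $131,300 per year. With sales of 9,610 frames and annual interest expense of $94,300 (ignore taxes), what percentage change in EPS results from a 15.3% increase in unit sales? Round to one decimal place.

Total contribution margin = 9,610 × $39.28 = $377,480.80.
Operating income = contribution − fixed costs = $377,480.80 − $131,300 = $246,180.80.
Interest = $94,300.00, so EBIT − I = $151,880.80.
DCL = total CM / (EBIT − I) = $377,480.80 / $151,880.80 = 2.4854.
%ΔEPS = DCL × %ΔSales = 2.4854 × +15.3% = +38.0%.

+38.0%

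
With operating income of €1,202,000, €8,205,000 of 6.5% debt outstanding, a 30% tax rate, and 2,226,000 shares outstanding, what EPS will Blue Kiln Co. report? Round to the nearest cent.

Interest = €533,325.00, so EBT = €1,202,000 − €533,325.00 = €668,675.00.
After tax at 30%: net income = €668,675.00 × 0.70 = €468,072.50.
Per share: €468,072.50 / 2,226,000 shares = €0.21.

€0.21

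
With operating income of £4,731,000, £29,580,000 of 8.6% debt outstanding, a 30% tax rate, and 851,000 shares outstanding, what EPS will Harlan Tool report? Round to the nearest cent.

£1.80

Interest = £2,543,880.00, so EBT = £4,731,000 − £2,543,880.00 = £2,187,120.00.
Net income = £2,187,120.00 × (1 − 0.30) = £1,530,984.00.
Per share: £1,530,984.00 / 851,000 shares = £1.80.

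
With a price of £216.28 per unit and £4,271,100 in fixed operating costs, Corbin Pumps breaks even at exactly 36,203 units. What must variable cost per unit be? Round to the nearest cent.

£98.30

Contribution per unit must be FC / Q = £4,271,100 / 36,203 = £117.9764.
Variable cost per unit = £216.28 − £117.9764 = £98.30.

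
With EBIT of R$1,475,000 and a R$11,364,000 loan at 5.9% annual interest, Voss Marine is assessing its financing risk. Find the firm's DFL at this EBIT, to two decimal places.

1.83

Interest = R$670,476.00.
DFL = EBIT ÷ (EBIT − I) = R$1,475,000 ÷ (R$1,475,000 − R$670,476.00) = R$1,475,000 ÷ R$804,524.00 = 1.8334.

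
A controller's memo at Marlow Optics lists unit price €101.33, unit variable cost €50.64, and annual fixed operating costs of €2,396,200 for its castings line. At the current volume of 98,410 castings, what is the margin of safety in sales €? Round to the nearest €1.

Each unit contributes €101.33 − €50.64 = €50.69. Break-even units = €2,396,200 ÷ €50.69 = 47,271.65; break-even revenue = 47,271.65 × €101.33 = €4,790,036.42.
Current sales = 98,410 × €101.33 = €9,971,885.30.
Margin of safety = €9,971,885.30 − €4,790,036.42 = €5,181,849.

€5,181,849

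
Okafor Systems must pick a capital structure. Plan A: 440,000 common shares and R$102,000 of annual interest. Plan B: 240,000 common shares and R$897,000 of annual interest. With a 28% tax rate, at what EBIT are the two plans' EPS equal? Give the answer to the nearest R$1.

R$1,851,000

Set EPS_A = EPS_B: (EBIT − R$102,000)(1 − 0.28) ÷ 440,000 = (EBIT − R$897,000)(1 − 0.28) ÷ 240,000.
Cancelling (1 − t) and cross-multiplying: 240,000·(EBIT − 102,000) = 440,000·(EBIT − 897,000).
Solving, EBIT = (897,000·440,000 − 102,000·240,000) / (440,000 − 240,000) = 370,200,000,000 / 200,000 = 1,851,000.00.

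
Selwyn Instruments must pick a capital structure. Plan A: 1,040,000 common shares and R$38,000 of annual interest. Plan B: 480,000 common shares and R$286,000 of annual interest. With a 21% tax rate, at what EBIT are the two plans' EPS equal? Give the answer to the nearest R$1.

Set EPS_A = EPS_B: (EBIT − R$38,000)(1 − 0.21) ÷ 1,040,000 = (EBIT − R$286,000)(1 − 0.21) ÷ 480,000.
Cancelling (1 − t) and cross-multiplying: 480,000·(EBIT − 38,000) = 1,040,000·(EBIT − 286,000).
Solving, EBIT = (286,000·1,040,000 − 38,000·480,000) / (1,040,000 − 480,000) = 279,200,000,000 / 560,000 = 498,571.43.

R$498,571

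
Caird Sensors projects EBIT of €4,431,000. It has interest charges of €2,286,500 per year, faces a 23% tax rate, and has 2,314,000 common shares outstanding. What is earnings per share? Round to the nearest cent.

Pre-tax income = €4,431,000 − €2,286,500.00 = €2,144,500.00.
After tax at 23%: net income = €2,144,500.00 × 0.77 = €1,651,265.00.
EPS = €1,651,265.00 ÷ 2,314,000 = €0.71.

€0.71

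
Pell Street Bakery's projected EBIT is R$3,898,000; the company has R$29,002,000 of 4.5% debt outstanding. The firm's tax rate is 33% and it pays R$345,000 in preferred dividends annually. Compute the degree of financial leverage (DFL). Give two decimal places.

Interest = R$1,305,090.00.
Pre-tax preferred-dividend burden = R$345,000 ÷ (1 − 0.33) = R$514,925.37.
DFL = EBIT ÷ [EBIT − I − D_p/(1−t)] = R$3,898,000 ÷ [R$3,898,000 − R$1,305,090.00 − R$514,925.37] = R$3,898,000 ÷ R$2,077,984.63 = 1.8759.

1.88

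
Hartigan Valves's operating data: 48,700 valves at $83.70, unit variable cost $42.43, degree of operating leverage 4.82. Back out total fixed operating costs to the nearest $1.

Total contribution margin = 48,700 × $41.27 = $2,009,849.00.
Since DOL = CM ÷ EBIT, EBIT = $2,009,849.00 ÷ 4.82 = $416,981.12.
And FC = contribution − EBIT = $2,009,849.00 − $416,981.12 = $1,592,868.

$1,592,868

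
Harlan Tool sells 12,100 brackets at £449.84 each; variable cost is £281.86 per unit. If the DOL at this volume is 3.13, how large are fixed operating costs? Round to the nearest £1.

£1,383,178

Total contribution margin = 12,100 × £167.98 = £2,032,558.00.
DOL = contribution / EBIT, so EBIT = £2,032,558.00 / 3.13 = £649,379.55.
And FC = contribution − EBIT = £2,032,558.00 − £649,379.55 = £1,383,178.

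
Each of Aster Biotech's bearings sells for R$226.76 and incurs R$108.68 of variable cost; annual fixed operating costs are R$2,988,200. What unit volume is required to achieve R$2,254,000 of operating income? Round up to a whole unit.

44,396 bearings

Each unit contributes R$226.76 − R$108.68 = R$118.08.
Units = (FC + target) / CM = (R$2,988,200 + R$2,254,000) / R$118.08 = 44,395.33, so 44,396 bearings.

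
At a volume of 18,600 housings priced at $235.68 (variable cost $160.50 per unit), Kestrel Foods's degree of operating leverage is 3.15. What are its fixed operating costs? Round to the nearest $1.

Contribution at this volume is 18,600 × $75.18 = $1,398,348.00.
Since DOL = CM ÷ EBIT, EBIT = $1,398,348.00 ÷ 3.15 = $443,920.00.
Fixed costs = CM − EBIT = $1,398,348.00 − $443,920.00 = $954,428.

$954,428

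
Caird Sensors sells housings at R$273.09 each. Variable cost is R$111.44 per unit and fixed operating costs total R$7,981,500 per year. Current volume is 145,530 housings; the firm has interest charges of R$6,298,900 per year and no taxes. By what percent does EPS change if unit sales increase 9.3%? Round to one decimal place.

At 145,530 units, contribution = 145,530 × R$161.65 = R$23,524,924.50.
EBIT = R$23,524,924.50 − R$7,981,500 = R$15,543,424.50.
After interest of R$6,298,900.00, pre-tax earnings = R$9,244,524.50.
Degree of combined leverage = contribution ÷ (EBIT − I) = R$23,524,924.50 ÷ R$9,244,524.50 = 2.5447.
%ΔEPS = DCL × %ΔSales = 2.5447 × +9.3% = +23.7%.

+23.7%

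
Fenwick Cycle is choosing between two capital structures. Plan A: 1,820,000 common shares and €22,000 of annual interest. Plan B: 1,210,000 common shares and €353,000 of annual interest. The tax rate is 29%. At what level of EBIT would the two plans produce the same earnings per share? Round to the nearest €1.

At indifference, (EBIT − 22,000)(1 − t)/1,820,000 = (EBIT − 353,000)(1 − t)/1,210,000.
Cancelling (1 − t) and cross-multiplying: 1,210,000·(EBIT − 22,000) = 1,820,000·(EBIT − 353,000).
EBIT × (1,820,000 − 1,210,000) = 353,000 × 1,820,000 − 22,000 × 1,210,000 = 615,840,000,000, so EBIT = 615,840,000,000 ÷ 610,000 = 1,009,573.77.

€1,009,574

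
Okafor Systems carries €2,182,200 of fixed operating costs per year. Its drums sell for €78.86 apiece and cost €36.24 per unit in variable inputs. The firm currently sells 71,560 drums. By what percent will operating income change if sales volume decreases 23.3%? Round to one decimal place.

Total contribution margin = 71,560 × €42.62 = €3,049,887.20.
Subtracting fixed costs: EBIT = €3,049,887.20 − €2,182,200 = €867,687.20.
Degree of operating leverage = €3,049,887.20 / €867,687.20 = 3.5150.
So EBIT moves 3.5150 × (-23.3%) = -81.9%.

-81.9%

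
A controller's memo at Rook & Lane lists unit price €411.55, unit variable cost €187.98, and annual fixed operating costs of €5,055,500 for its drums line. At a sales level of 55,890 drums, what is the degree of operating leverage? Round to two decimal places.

Contribution at this volume is 55,890 × €223.57 = €12,495,327.30.
Operating income = contribution − fixed costs = €12,495,327.30 − €5,055,500 = €7,439,827.30.
So DOL = total CM / EBIT = €12,495,327.30 / €7,439,827.30 = 1.6795.

1.68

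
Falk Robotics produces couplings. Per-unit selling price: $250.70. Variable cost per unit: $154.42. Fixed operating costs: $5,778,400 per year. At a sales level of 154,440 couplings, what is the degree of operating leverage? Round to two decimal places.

Contribution at this volume is 154,440 × $96.28 = $14,869,483.20.
Operating income = contribution − fixed costs = $14,869,483.20 − $5,778,400 = $9,091,083.20.
Degree of operating leverage = $14,869,483.20 / $9,091,083.20 = 1.6356.

1.64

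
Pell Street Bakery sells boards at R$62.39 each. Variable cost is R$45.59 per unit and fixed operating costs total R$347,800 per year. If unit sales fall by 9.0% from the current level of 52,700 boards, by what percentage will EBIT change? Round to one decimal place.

Contribution at this volume is 52,700 × R$16.80 = R$885,360.00.
Operating income = contribution − fixed costs = R$885,360.00 − R$347,800 = R$537,560.00.
So DOL = total CM / EBIT = R$885,360.00 / R$537,560.00 = 1.6470.
%ΔEBIT = DOL × %ΔSales = 1.6470 × -9.0% = -14.8%.

-14.8%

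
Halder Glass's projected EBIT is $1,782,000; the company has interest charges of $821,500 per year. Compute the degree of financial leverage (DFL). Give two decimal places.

1.86

Interest = $821,500.00.
DFL = EBIT ÷ (EBIT − I) = $1,782,000 ÷ ($1,782,000 − $821,500.00) = $1,782,000 ÷ $960,500.00 = 1.8553.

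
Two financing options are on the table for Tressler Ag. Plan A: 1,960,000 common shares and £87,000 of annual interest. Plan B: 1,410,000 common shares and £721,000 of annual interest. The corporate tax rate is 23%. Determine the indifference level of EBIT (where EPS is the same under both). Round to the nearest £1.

£2,346,345

Set EPS_A = EPS_B: (EBIT − £87,000)(1 − 0.23) ÷ 1,960,000 = (EBIT − £721,000)(1 − 0.23) ÷ 1,410,000.
The (1 − t) factor cancels: (EBIT − 87,000) × 1,410,000 = (EBIT − 721,000) × 1,960,000.
Solving, EBIT = (721,000·1,960,000 − 87,000·1,410,000) / (1,960,000 − 1,410,000) = 1,290,490,000,000 / 550,000 = 2,346,345.45.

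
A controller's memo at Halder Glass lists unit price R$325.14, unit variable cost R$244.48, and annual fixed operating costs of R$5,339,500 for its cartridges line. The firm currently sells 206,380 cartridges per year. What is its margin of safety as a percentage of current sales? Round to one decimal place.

67.9%

Each unit contributes R$325.14 − R$244.48 = R$80.66. Break-even units = R$5,339,500 ÷ R$80.66 = 66,197.62; break-even revenue = 66,197.62 × R$325.14 = R$21,523,494.05.
Actual sales revenue = 206,380 × R$325.14 = R$67,102,393.20.
Margin of safety = (R$67,102,393.20 − R$21,523,494.05) ÷ R$67,102,393.20 = 67.9%.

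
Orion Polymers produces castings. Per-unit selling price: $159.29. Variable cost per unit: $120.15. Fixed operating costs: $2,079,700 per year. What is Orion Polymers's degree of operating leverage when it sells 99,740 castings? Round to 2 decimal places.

At 99,740 units, contribution = 99,740 × $39.14 = $3,903,823.60.
Subtracting fixed costs: EBIT = $3,903,823.60 − $2,079,700 = $1,824,123.60.
So DOL = total CM / EBIT = $3,903,823.60 / $1,824,123.60 = 2.1401.

2.14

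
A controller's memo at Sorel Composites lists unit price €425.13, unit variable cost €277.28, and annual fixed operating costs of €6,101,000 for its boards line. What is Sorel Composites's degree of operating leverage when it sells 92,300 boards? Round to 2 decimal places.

1.81

At 92,300 units, contribution = 92,300 × €147.85 = €13,646,555.00.
Operating income = contribution − fixed costs = €13,646,555.00 − €6,101,000 = €7,545,555.00.
Degree of operating leverage = €13,646,555.00 / €7,545,555.00 = 1.8086.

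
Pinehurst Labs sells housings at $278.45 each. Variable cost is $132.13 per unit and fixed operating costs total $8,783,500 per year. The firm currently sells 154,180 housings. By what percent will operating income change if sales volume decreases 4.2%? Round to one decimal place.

At 154,180 units, contribution = 154,180 × $146.32 = $22,559,617.60.
Subtracting fixed costs: EBIT = $22,559,617.60 − $8,783,500 = $13,776,117.60.
DOL = contribution ÷ EBIT = $22,559,617.60 ÷ $13,776,117.60 = 1.6376.
Operating income changes by 1.6376 × -4.2% = -6.9%.

-6.9%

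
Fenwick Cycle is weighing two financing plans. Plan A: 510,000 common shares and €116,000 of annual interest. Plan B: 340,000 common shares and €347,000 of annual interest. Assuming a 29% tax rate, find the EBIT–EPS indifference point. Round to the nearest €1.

Set EPS_A = EPS_B: (EBIT − €116,000)(1 − 0.29) ÷ 510,000 = (EBIT − €347,000)(1 − 0.29) ÷ 340,000.
Cancelling (1 − t) and cross-multiplying: 340,000·(EBIT − 116,000) = 510,000·(EBIT − 347,000).
Solving, EBIT = (347,000·510,000 − 116,000·340,000) / (510,000 − 340,000) = 137,530,000,000 / 170,000 = 809,000.00.

€809,000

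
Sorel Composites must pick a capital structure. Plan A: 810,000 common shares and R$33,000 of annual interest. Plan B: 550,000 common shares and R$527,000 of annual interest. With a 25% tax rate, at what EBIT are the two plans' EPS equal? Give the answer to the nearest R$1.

R$1,572,000

At indifference, (EBIT − 33,000)(1 − t)/810,000 = (EBIT − 527,000)(1 − t)/550,000.
Cancelling (1 − t) and cross-multiplying: 550,000·(EBIT − 33,000) = 810,000·(EBIT − 527,000).
Solving, EBIT = (527,000·810,000 − 33,000·550,000) / (810,000 − 550,000) = 408,720,000,000 / 260,000 = 1,572,000.00.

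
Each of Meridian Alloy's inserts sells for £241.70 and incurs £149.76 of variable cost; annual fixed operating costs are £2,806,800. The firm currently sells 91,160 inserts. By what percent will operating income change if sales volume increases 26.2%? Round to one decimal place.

+39.4%

At 91,160 units, contribution = 91,160 × £91.94 = £8,381,250.40.
Operating income = contribution − fixed costs = £8,381,250.40 − £2,806,800 = £5,574,450.40.
So DOL = total CM / EBIT = £8,381,250.40 / £5,574,450.40 = 1.5035.
Operating income changes by 1.5035 × +26.2% = +39.4%.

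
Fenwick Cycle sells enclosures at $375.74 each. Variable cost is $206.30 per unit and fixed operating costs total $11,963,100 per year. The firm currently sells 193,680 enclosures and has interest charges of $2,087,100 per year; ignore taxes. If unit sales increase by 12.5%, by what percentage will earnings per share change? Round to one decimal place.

+21.9%

Total contribution margin = 193,680 × $169.44 = $32,817,139.20.
EBIT = $32,817,139.20 − $11,963,100 = $20,854,039.20.
Interest = $2,087,100.00, so EBIT − I = $18,766,939.20.
DCL = total CM / (EBIT − I) = $32,817,139.20 / $18,766,939.20 = 1.7487.
%ΔEPS = DCL × %ΔSales = 1.7487 × +12.5% = +21.9%.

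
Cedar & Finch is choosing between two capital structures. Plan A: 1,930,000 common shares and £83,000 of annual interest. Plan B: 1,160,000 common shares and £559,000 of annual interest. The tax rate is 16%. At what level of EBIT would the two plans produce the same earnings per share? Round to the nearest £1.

£1,276,091

At indifference, (EBIT − 83,000)(1 − t)/1,930,000 = (EBIT − 559,000)(1 − t)/1,160,000.
Cancelling (1 − t) and cross-multiplying: 1,160,000·(EBIT − 83,000) = 1,930,000·(EBIT − 559,000).
EBIT × (1,930,000 − 1,160,000) = 559,000 × 1,930,000 − 83,000 × 1,160,000 = 982,590,000,000, so EBIT = 982,590,000,000 ÷ 770,000 = 1,276,090.91.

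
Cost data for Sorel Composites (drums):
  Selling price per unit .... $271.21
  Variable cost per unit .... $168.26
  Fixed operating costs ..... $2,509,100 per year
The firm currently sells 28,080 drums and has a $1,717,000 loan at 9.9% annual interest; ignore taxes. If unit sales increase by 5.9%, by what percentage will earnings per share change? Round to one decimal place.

Contribution at this volume is 28,080 × $102.95 = $2,890,836.00.
Subtracting fixed costs: EBIT = $2,890,836.00 − $2,509,100 = $381,736.00.
Interest = $169,983.00, so EBIT − I = $211,753.00.
Degree of combined leverage = contribution ÷ (EBIT − I) = $2,890,836.00 ÷ $211,753.00 = 13.6519.
%ΔEPS = DCL × %ΔSales = 13.6519 × +5.9% = +80.5%.

+80.5%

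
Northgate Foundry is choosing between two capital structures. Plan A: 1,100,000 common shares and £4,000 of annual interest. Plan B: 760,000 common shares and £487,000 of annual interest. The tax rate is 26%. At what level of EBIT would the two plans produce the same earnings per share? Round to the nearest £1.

£1,566,647

At indifference, (EBIT − 4,000)(1 − t)/1,100,000 = (EBIT − 487,000)(1 − t)/760,000.
Cancelling (1 − t) and cross-multiplying: 760,000·(EBIT − 4,000) = 1,100,000·(EBIT − 487,000).
EBIT × (1,100,000 − 760,000) = 487,000 × 1,100,000 − 4,000 × 760,000 = 532,660,000,000, so EBIT = 532,660,000,000 ÷ 340,000 = 1,566,647.06.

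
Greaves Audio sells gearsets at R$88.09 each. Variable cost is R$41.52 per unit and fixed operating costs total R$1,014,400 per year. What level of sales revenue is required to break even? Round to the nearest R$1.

R$1,918,800

CM per unit = R$88.09 − R$41.52 = R$46.57; CM ratio = R$46.57 / R$88.09 = 0.5287.
Break-even sales = FC ÷ CM ratio = R$1,014,400 × R$88.09 / R$46.57 = R$1,918,800.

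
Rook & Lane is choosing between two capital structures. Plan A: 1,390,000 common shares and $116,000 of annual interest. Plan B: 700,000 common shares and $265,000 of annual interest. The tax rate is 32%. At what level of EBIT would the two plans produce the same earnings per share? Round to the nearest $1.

Set EPS_A = EPS_B: (EBIT − $116,000)(1 − 0.32) ÷ 1,390,000 = (EBIT − $265,000)(1 − 0.32) ÷ 700,000.
The (1 − t) factor cancels: (EBIT − 116,000) × 700,000 = (EBIT − 265,000) × 1,390,000.
EBIT × (1,390,000 − 700,000) = 265,000 × 1,390,000 − 116,000 × 700,000 = 287,150,000,000, so EBIT = 287,150,000,000 ÷ 690,000 = 416,159.42.

$416,159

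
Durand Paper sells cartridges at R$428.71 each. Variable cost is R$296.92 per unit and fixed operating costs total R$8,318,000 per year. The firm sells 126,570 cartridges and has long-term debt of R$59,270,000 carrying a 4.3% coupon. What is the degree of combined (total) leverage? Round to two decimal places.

2.87

At 126,570 units, contribution = 126,570 × R$131.79 = R$16,680,660.30.
EBIT = R$16,680,660.30 − R$8,318,000 = R$8,362,660.30. Interest = R$2,548,610.00.
DOL = R$16,680,660.30 ÷ R$8,362,660.30 = 1.9947; DFL = R$8,362,660.30 ÷ R$5,814,050.30 = 1.4384.
Combined leverage = 1.9947 × 1.4384 = 2.8692.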